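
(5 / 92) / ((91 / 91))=5 / 92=0.05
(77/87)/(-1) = -77/87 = -0.89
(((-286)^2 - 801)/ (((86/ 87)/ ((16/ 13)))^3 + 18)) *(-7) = -191154254538240/ 6243440527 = -30616.81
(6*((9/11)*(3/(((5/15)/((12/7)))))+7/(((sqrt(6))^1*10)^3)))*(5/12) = 7*sqrt(6)/14400+2430/77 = 31.56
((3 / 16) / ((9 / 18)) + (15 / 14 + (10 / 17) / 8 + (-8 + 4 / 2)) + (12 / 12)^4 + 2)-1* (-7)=5255 / 952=5.52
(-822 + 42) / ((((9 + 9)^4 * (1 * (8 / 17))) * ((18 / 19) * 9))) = -20995 / 11337408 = -0.00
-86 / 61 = -1.41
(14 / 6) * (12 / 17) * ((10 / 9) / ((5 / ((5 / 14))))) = 20 / 153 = 0.13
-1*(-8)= 8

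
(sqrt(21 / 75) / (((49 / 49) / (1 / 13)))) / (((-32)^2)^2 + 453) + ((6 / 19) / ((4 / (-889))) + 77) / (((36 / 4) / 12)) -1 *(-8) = sqrt(7) / 68186885 + 974 / 57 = 17.09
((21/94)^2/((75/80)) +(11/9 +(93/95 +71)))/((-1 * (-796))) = 138355231/1503401220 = 0.09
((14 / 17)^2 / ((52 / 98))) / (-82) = -2401 / 154037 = -0.02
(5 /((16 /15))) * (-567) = -42525 /16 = -2657.81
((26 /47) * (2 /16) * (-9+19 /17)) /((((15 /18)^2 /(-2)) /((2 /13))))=4824 /19975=0.24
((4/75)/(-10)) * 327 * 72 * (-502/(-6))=-1313232/125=-10505.86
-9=-9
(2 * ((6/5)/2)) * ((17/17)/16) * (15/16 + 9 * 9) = 3933/640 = 6.15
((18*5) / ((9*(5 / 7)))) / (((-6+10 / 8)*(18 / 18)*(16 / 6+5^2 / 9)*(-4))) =18 / 133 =0.14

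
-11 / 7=-1.57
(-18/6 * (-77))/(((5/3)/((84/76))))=14553/95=153.19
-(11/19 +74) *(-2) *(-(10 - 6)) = -11336/19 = -596.63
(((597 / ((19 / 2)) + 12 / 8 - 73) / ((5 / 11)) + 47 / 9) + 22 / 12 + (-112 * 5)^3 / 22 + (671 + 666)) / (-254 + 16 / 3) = 37531689149 / 1169355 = 32096.06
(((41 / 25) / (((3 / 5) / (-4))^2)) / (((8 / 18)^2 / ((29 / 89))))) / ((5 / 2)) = 21402 / 445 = 48.09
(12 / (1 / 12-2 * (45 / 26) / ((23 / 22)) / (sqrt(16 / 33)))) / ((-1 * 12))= 1072812 / 291000299 + 10656360 * sqrt(33) / 291000299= 0.21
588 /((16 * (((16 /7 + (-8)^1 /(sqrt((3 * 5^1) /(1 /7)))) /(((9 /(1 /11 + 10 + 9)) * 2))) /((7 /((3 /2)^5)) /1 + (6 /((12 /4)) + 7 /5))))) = 2830289 * sqrt(105) /1144800 + 2830289 /38160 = 99.50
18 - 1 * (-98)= 116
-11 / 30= -0.37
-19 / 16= -1.19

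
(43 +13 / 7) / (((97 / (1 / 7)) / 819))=36738 / 679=54.11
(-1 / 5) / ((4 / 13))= -13 / 20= -0.65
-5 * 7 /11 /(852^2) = -35 /7984944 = -0.00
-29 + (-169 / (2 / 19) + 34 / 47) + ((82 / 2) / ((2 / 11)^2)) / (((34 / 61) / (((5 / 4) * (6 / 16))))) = -590.74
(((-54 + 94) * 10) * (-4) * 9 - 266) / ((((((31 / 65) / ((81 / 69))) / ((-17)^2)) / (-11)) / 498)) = 40748222803860 / 713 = 57150382614.11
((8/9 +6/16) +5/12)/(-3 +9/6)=-121/108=-1.12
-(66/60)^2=-121/100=-1.21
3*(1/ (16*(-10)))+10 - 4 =957/ 160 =5.98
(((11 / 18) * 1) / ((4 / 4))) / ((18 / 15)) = 55 / 108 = 0.51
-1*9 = -9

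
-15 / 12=-5 / 4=-1.25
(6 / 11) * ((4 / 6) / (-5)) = -4 / 55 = -0.07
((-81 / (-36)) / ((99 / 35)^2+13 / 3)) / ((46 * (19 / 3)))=99225 / 158466688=0.00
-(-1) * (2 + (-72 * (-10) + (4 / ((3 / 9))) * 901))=11534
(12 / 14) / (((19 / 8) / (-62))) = -2976 / 133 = -22.38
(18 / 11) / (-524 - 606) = -9 / 6215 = -0.00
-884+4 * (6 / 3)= -876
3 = 3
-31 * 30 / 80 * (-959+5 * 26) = 77097 / 8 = 9637.12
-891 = -891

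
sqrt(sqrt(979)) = 979^(1/4) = 5.59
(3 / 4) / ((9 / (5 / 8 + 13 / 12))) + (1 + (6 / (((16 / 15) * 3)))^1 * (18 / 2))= 5189 / 288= 18.02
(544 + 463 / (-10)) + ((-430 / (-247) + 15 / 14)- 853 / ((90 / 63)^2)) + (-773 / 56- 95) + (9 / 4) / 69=-26.23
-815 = -815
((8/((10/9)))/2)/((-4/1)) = -9/10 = -0.90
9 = 9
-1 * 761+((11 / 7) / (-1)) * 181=-7318 / 7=-1045.43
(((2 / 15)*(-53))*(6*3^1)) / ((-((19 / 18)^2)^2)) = 102.46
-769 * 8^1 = -6152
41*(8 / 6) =164 / 3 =54.67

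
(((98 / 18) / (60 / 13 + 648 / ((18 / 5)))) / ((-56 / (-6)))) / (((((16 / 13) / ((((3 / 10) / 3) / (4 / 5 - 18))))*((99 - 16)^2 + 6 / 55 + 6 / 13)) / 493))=-83400317 / 78085269135360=-0.00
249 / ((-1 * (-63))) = 83 / 21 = 3.95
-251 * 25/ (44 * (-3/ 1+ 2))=6275/ 44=142.61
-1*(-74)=74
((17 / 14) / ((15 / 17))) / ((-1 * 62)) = -0.02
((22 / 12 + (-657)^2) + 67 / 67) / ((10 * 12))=2589911 / 720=3597.10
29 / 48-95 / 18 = -673 / 144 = -4.67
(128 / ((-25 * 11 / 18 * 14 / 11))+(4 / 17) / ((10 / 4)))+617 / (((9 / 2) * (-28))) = -609697 / 53550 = -11.39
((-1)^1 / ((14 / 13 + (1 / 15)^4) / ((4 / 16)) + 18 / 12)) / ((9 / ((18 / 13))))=-202500 / 7644479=-0.03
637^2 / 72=405769 / 72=5635.68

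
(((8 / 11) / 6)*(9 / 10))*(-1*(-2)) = 12 / 55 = 0.22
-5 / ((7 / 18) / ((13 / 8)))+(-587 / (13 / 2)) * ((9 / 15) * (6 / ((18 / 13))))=-35797 / 140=-255.69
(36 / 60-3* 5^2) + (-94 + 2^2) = -822 / 5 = -164.40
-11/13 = -0.85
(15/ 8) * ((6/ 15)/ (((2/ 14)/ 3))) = 63/ 4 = 15.75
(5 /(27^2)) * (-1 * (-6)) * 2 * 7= 140 /243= 0.58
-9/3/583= -3/583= -0.01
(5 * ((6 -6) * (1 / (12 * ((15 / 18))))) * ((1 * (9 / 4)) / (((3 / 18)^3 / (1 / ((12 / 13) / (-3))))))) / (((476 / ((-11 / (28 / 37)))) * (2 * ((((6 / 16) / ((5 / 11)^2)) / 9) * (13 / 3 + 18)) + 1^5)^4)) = 0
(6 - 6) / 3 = 0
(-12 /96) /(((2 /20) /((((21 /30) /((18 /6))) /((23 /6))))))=-7 /92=-0.08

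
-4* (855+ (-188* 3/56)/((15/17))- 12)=-116422/35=-3326.34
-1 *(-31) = 31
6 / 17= 0.35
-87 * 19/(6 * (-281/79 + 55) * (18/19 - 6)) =827051/780288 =1.06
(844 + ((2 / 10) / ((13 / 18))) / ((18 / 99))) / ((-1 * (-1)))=54959 / 65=845.52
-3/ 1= -3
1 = 1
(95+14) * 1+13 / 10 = 1103 / 10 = 110.30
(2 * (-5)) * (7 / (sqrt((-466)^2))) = -0.15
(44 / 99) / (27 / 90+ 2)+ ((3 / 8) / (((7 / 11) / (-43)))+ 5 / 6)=-281833 / 11592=-24.31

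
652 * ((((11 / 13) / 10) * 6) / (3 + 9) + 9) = 383213 / 65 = 5895.58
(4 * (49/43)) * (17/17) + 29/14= 3991/602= 6.63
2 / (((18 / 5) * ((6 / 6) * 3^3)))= 5 / 243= 0.02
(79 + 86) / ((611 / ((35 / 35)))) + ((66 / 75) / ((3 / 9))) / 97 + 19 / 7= 31234982 / 10371725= 3.01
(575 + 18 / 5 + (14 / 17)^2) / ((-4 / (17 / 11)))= -837057 / 3740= -223.81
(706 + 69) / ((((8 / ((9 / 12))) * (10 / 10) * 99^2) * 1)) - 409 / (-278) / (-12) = -1673879 / 14531616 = -0.12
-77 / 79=-0.97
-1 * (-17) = 17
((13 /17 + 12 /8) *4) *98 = 15092 /17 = 887.76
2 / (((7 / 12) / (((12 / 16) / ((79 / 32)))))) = 576 / 553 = 1.04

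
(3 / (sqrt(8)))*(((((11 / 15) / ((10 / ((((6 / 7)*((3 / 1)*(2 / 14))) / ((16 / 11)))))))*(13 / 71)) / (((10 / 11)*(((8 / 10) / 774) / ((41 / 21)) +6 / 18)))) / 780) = 2346553*sqrt(2) / 218425536000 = 0.00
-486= -486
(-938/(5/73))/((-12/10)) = 34237/3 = 11412.33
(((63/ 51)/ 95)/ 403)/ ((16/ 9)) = 189/ 10413520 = 0.00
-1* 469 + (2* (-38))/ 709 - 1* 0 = -332597/ 709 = -469.11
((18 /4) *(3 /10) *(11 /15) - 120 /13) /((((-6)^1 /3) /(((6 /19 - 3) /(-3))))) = 182121 /49400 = 3.69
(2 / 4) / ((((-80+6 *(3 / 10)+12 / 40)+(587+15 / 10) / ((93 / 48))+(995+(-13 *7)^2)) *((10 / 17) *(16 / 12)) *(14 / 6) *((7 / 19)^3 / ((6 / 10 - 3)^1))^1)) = -0.00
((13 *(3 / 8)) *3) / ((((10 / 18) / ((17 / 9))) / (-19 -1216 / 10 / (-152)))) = -180999 / 200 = -905.00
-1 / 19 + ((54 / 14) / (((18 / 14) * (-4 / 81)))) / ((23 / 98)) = -226279 / 874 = -258.90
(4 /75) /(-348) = -1 /6525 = -0.00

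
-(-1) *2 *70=140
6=6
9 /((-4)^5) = -9 /1024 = -0.01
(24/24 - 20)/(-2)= 19/2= 9.50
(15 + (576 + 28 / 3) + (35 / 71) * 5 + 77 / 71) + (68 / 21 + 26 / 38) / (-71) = 5701942 / 9443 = 603.83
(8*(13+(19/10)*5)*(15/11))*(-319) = -78300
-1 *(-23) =23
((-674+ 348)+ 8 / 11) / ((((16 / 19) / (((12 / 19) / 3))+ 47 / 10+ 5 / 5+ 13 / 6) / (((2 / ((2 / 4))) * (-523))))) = 57343.02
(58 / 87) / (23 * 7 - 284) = -2 / 369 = -0.01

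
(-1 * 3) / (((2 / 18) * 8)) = -27 / 8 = -3.38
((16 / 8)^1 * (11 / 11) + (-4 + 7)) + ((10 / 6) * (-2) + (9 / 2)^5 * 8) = 177167 / 12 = 14763.92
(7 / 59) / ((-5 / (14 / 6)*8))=-49 / 7080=-0.01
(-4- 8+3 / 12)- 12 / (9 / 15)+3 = -115 / 4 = -28.75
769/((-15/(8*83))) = -510616/15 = -34041.07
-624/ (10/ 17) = -5304/ 5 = -1060.80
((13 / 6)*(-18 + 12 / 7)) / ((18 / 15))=-29.40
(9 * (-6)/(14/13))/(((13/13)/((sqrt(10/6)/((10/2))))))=-117 * sqrt(15)/35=-12.95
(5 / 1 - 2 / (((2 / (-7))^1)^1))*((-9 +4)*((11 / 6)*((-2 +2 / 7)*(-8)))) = -10560 / 7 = -1508.57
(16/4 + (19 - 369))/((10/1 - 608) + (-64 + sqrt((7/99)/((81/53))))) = 9342 *sqrt(4081)/3514278265 + 1836767988/3514278265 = 0.52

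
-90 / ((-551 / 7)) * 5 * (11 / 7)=4950 / 551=8.98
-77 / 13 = -5.92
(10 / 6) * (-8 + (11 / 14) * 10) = -5 / 21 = -0.24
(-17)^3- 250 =-5163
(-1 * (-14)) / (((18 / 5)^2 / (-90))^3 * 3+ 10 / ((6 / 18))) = 13671875 / 29288127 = 0.47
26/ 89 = 0.29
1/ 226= 0.00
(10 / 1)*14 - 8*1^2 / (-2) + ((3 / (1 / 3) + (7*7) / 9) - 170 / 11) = 14156 / 99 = 142.99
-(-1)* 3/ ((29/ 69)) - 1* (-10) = 497/ 29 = 17.14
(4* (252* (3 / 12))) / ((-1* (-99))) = 28 / 11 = 2.55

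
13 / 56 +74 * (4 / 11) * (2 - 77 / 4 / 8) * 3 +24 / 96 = -32.31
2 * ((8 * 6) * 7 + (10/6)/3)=6058/9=673.11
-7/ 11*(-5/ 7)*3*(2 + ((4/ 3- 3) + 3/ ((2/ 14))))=320/ 11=29.09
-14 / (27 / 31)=-434 / 27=-16.07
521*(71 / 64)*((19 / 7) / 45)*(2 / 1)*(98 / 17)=4919803 / 12240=401.94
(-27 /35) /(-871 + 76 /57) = 81 /91315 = 0.00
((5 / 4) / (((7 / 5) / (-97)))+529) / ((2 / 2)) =12387 / 28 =442.39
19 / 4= 4.75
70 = 70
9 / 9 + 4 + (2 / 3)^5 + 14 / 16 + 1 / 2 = 12649 / 1944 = 6.51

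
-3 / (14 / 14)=-3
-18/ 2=-9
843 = 843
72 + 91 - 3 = 160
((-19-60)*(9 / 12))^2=3510.56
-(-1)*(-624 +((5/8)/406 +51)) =-1861099/3248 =-573.00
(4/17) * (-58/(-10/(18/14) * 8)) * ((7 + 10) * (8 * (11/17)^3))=1389564/171955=8.08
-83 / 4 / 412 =-83 / 1648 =-0.05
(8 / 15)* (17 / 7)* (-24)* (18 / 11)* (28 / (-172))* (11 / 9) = 2176 / 215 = 10.12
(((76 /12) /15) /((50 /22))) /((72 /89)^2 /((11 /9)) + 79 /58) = 1056201982 /10788071625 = 0.10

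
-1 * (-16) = 16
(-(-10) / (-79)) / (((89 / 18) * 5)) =-36 / 7031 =-0.01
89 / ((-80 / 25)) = -445 / 16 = -27.81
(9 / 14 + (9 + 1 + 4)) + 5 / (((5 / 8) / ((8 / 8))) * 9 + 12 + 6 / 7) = 43219 / 2898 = 14.91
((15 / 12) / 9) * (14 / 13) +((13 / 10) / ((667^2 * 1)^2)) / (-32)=0.15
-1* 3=-3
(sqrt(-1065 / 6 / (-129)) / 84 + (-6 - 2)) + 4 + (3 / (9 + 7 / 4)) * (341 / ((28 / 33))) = sqrt(91590) / 21672 + 32555 / 301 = 108.17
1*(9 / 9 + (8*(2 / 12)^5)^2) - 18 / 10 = -3779131 / 4723920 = -0.80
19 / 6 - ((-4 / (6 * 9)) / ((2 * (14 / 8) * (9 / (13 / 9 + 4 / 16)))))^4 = 347872131639930271 / 109854357368722722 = 3.17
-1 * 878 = -878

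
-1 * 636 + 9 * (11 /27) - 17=-1948 /3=-649.33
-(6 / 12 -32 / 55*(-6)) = -439 / 110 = -3.99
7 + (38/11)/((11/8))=1151/121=9.51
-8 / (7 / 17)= -136 / 7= -19.43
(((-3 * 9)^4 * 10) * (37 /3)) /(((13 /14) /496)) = 455140244160 /13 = 35010788012.31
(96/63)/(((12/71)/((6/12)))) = 4.51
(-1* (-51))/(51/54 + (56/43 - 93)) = -39474/70243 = -0.56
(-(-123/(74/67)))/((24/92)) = 63181/148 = 426.90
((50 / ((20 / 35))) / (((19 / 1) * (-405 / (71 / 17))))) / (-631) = 2485 / 33017706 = 0.00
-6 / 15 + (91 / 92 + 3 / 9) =1273 / 1380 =0.92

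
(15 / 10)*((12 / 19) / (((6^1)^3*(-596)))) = -1 / 135888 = -0.00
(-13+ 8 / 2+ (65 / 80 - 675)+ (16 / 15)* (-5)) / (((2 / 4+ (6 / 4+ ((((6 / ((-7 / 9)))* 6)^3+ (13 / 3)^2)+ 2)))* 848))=34007421 / 4152346663168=0.00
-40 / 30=-4 / 3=-1.33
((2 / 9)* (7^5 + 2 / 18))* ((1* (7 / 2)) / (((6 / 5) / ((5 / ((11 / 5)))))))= 66178000 / 2673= 24757.95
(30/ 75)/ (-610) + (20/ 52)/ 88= 6481/ 1744600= 0.00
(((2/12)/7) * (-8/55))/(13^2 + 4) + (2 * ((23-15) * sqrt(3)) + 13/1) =2597591/199815 + 16 * sqrt(3) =40.71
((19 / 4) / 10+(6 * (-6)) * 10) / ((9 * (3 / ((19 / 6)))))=-42.17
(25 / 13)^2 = 625 / 169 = 3.70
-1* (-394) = 394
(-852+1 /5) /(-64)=4259 /320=13.31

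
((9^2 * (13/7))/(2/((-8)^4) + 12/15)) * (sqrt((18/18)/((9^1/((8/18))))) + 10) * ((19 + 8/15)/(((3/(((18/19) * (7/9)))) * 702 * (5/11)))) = 607264768/21025305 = 28.88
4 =4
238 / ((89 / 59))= 14042 / 89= 157.78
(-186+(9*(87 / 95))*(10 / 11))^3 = -51928515122112 / 9129329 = -5688097.68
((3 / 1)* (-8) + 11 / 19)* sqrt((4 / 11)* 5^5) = -22250* sqrt(55) / 209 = -789.52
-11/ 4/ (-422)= 0.01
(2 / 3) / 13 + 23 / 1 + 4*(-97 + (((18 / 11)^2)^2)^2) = -1331856103417 / 8359996359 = -159.31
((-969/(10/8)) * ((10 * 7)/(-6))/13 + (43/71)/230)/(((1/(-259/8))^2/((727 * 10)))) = 7202484315806073/1358656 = 5301183166.16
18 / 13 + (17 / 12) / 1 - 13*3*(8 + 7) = -582.20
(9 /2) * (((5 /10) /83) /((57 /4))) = 3 /1577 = 0.00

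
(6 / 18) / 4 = 1 / 12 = 0.08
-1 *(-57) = 57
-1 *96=-96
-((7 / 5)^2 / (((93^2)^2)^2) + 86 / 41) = -12031008907798364159 / 5735713549066661025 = -2.10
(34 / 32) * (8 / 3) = 2.83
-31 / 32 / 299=-31 / 9568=-0.00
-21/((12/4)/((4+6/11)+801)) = -62027/11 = -5638.82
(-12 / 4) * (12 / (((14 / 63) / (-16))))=2592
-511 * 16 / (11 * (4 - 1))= -247.76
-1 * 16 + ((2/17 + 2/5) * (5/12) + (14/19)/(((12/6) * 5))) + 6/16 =-594409/38760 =-15.34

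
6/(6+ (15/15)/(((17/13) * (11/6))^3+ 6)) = 9386515/9465607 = 0.99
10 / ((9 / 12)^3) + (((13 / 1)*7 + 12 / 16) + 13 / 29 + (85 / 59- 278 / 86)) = 906705613 / 7945884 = 114.11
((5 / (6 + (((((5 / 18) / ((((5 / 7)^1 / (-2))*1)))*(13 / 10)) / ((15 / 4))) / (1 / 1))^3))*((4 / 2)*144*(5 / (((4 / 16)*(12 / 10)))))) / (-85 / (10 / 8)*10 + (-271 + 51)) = -4100625000 / 919626341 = -4.46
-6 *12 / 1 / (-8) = 9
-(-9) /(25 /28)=252 /25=10.08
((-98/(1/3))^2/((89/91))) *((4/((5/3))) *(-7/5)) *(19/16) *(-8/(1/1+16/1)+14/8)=-68260302747/151300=-451158.64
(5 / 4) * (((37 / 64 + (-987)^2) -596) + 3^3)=1217000.72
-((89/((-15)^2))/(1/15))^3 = -704969/3375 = -208.88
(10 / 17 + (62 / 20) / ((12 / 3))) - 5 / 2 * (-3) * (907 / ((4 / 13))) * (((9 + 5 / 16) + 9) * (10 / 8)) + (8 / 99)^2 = 215858926798133 / 426539520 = 506070.17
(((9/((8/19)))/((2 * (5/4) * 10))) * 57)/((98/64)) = 38988/1225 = 31.83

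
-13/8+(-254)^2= 516115/8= 64514.38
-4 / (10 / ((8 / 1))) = -3.20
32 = 32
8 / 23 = 0.35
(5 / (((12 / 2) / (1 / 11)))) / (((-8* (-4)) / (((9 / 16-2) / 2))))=-115 / 67584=-0.00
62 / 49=1.27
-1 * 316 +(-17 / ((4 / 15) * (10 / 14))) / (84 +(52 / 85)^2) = -773118781 / 2438416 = -317.06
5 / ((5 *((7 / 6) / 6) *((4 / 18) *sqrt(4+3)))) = 162 *sqrt(7) / 49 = 8.75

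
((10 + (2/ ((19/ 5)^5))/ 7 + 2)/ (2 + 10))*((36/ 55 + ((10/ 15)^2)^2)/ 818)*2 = 197390639134/ 94745439755505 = 0.00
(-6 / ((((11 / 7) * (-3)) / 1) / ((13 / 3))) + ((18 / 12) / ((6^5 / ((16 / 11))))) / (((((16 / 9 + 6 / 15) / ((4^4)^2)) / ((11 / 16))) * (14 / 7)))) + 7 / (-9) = 37061 / 4851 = 7.64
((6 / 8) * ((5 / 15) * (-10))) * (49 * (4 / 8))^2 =-1500.62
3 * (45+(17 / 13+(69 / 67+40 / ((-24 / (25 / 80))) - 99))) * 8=-2181679 / 1742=-1252.40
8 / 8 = 1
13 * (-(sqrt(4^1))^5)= -416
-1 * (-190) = 190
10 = 10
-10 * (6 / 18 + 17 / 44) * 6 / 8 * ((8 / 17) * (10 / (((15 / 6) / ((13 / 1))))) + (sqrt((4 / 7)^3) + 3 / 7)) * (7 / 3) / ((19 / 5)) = -370375 / 4488 - 125 * sqrt(7) / 231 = -83.96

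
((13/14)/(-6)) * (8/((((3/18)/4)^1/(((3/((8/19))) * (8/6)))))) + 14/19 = -37446/133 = -281.55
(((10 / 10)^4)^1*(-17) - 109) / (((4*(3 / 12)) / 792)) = -99792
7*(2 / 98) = 1 / 7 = 0.14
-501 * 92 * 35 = -1613220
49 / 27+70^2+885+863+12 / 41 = 7361669 / 1107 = 6650.11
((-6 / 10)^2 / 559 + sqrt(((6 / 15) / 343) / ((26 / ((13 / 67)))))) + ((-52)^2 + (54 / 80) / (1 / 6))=sqrt(2345) / 16415 + 151380031 / 55900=2708.05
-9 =-9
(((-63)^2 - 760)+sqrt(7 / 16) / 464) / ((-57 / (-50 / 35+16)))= -109106 / 133 - 17 * sqrt(7) / 123424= -820.35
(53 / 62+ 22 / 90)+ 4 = 14227 / 2790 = 5.10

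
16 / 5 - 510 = -2534 / 5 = -506.80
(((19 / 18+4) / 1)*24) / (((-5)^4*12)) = 91 / 5625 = 0.02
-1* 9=-9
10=10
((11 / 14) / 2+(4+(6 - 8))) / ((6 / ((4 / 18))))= 67 / 756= 0.09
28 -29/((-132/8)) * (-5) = 19.21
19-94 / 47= 17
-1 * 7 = -7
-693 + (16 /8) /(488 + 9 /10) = -3388057 /4889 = -693.00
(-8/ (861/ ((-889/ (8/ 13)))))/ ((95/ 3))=1651/ 3895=0.42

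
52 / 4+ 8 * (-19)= -139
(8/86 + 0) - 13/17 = -491/731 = -0.67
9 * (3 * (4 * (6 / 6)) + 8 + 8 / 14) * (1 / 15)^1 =432 / 35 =12.34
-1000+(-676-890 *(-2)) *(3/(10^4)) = -624793/625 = -999.67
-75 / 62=-1.21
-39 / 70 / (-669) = 13 / 15610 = 0.00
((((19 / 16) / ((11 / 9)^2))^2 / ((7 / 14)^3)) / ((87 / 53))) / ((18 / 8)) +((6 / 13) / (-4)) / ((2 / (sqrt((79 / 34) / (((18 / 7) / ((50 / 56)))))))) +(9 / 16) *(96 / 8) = 27577125 / 3396712- 5 *sqrt(1343) / 3536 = 8.07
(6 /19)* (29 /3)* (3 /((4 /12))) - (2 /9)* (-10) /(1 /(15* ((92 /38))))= 108.18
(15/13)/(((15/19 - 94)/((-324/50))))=9234/115115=0.08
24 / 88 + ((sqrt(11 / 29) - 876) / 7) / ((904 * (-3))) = 5549 / 17402 - sqrt(319) / 550536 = 0.32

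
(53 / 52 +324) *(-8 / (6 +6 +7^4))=-1.08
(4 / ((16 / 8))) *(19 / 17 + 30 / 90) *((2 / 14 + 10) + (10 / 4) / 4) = 7437 / 238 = 31.25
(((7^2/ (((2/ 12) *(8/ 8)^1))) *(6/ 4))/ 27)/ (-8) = -49/ 24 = -2.04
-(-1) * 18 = 18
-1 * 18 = -18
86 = 86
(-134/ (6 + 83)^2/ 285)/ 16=-67/ 18059880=-0.00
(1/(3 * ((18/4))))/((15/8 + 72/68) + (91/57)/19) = 98192/4000437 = 0.02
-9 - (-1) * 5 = -4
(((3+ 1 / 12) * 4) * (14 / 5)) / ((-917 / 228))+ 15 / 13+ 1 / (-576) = -36461827 / 4904640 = -7.43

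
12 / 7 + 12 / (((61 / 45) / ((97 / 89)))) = 431808 / 38003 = 11.36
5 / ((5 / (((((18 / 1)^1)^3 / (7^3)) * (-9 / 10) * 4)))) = -104976 / 1715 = -61.21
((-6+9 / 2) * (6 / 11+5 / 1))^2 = 33489 / 484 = 69.19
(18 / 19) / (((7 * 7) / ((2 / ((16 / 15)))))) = 135 / 3724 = 0.04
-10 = -10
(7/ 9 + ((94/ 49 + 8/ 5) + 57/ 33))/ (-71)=-146098/ 1722105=-0.08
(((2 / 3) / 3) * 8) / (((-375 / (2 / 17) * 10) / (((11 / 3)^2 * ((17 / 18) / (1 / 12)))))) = -3872 / 455625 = -0.01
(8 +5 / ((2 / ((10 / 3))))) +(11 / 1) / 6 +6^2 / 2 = 217 / 6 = 36.17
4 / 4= 1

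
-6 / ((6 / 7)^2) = -49 / 6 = -8.17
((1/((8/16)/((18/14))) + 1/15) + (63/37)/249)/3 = 852872/967365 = 0.88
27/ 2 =13.50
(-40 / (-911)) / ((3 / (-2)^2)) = 160 / 2733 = 0.06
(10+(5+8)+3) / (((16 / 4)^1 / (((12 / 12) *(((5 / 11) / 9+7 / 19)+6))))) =78481 / 1881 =41.72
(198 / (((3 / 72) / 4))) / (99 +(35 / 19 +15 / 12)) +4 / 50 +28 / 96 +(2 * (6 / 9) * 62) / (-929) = 806447061553 / 4324866600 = 186.47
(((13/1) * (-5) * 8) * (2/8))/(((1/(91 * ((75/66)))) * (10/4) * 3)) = -59150/33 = -1792.42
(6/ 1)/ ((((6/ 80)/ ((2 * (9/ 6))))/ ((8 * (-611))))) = -1173120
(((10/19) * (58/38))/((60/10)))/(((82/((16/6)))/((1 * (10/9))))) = 5800/1198881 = 0.00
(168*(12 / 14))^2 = 20736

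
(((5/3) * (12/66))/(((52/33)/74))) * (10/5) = 370/13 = 28.46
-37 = -37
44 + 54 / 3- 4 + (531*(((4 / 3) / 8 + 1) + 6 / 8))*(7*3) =85723 / 4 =21430.75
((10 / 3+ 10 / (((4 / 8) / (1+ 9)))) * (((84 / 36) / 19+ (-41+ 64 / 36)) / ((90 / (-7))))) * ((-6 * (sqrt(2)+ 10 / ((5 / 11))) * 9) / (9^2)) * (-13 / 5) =74227972 * sqrt(2) / 69255+ 1633015384 / 69255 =25095.51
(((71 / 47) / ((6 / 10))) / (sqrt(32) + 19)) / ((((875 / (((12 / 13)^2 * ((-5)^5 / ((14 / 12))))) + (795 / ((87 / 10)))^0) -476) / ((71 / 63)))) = -383116000 / 1111449003721 + 80656000 * sqrt(2) / 1111449003721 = -0.00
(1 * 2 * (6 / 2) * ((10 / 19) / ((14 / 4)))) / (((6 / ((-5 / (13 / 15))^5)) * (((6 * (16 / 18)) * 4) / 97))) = -3452783203125 / 790111504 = -4369.99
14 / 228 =7 / 114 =0.06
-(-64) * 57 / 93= 1216 / 31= 39.23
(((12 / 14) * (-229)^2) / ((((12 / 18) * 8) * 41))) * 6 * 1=1415907 / 1148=1233.37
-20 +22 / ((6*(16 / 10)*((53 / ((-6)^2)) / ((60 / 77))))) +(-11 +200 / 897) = -9838547 / 332787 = -29.56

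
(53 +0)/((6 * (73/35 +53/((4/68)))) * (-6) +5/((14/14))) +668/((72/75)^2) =724.82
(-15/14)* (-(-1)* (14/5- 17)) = 15.21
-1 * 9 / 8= -9 / 8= -1.12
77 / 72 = 1.07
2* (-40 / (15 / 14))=-224 / 3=-74.67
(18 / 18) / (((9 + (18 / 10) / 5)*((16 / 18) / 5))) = 125 / 208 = 0.60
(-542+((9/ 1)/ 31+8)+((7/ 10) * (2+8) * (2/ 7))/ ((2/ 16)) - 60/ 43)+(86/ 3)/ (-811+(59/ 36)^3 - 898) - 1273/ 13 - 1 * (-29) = -26142781402873/ 44457116275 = -588.04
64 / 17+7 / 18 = 1271 / 306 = 4.15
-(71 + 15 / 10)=-72.50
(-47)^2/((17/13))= 28717/17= 1689.24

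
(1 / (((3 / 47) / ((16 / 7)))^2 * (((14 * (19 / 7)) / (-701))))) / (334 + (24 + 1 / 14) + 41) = -59.28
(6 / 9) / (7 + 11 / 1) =1 / 27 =0.04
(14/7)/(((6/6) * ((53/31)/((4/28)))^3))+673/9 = 34367154041/459583299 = 74.78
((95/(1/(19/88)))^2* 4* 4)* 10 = 16290125/242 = 67314.57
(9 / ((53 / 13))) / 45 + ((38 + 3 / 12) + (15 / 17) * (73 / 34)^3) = 8327746649 / 177064520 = 47.03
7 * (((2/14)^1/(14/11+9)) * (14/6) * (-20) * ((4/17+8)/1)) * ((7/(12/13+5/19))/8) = -46596550/1688559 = -27.60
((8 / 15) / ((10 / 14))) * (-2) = -1.49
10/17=0.59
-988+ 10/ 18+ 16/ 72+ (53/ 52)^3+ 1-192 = -1489667339/ 1265472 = -1177.16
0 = 0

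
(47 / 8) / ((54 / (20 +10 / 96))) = 45355 / 20736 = 2.19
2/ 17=0.12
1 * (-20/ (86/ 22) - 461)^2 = 401721849/ 1849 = 217264.39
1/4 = 0.25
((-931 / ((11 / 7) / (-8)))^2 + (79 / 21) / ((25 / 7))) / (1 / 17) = 3465657344903 / 9075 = 381890616.52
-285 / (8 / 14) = -1995 / 4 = -498.75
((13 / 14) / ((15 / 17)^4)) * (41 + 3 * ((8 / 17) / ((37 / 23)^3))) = 324793472783 / 5128616250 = 63.33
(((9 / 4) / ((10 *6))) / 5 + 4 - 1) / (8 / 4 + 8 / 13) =15639 / 13600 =1.15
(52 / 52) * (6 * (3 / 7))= 18 / 7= 2.57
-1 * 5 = -5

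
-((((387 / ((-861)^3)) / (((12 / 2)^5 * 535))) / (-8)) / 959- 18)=40743476034207690197 / 2263526446344871680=18.00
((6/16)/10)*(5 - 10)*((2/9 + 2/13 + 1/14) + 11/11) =-2371/8736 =-0.27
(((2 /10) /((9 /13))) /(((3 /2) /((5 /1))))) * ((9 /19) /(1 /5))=130 /57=2.28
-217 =-217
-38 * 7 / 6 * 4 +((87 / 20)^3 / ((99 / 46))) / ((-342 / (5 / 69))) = -533726789 / 3009600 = -177.34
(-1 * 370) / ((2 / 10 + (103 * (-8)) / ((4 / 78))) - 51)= 925 / 40297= 0.02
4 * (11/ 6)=22/ 3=7.33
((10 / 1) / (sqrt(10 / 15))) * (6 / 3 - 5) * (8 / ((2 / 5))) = -300 * sqrt(6) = -734.85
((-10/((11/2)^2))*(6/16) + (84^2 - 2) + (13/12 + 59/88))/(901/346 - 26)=-3544691977/11753940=-301.57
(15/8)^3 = 3375/512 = 6.59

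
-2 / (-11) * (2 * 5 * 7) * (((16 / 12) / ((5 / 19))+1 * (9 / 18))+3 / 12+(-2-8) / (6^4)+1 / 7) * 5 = 674935 / 1782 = 378.75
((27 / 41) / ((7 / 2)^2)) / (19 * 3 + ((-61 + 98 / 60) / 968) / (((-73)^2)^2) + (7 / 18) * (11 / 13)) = 0.00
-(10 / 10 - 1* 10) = 9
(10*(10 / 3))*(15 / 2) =250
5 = 5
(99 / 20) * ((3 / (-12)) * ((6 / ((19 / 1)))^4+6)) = -38769489 / 5212840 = -7.44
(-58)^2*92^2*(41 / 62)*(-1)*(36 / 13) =-21012997248 / 403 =-52141432.38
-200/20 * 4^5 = -10240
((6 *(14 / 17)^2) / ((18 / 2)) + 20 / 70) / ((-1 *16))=-2239 / 48552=-0.05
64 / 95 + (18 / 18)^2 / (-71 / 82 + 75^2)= 29523246 / 43812005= 0.67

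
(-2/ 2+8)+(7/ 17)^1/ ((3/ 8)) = 413/ 51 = 8.10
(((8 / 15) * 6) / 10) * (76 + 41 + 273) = 624 / 5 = 124.80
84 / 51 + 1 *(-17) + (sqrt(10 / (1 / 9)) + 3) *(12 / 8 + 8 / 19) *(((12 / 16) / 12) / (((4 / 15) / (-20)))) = -16425 *sqrt(10) / 608-437913 / 10336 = -127.80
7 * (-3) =-21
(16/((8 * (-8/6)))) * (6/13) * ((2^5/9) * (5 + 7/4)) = -216/13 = -16.62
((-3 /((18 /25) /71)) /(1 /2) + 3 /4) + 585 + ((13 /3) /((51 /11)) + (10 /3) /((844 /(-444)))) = -869779 /129132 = -6.74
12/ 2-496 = -490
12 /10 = 6 /5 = 1.20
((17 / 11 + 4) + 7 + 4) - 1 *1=171 / 11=15.55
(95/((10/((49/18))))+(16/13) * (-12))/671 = 5191/314028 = 0.02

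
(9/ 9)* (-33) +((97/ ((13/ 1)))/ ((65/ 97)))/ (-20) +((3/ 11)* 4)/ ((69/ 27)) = -141653377/ 4275700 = -33.13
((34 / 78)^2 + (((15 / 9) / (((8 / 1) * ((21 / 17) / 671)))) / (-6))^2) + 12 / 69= 12657312402359 / 35544966912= 356.09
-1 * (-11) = 11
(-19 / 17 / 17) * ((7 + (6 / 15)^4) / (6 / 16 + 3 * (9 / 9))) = -0.14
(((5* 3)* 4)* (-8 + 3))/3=-100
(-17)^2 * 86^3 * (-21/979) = -3860223864/979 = -3943027.44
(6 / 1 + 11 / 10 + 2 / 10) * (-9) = -657 / 10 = -65.70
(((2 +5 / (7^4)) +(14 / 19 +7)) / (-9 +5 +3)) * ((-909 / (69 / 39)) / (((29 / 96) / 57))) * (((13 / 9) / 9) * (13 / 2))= 54391392640 / 55223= 984940.92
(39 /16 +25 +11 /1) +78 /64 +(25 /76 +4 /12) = 73541 /1824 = 40.32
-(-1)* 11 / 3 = 11 / 3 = 3.67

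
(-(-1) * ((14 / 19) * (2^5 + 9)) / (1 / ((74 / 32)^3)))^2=211336318582921 / 1514143744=139574.81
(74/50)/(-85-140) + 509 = 2863088/5625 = 508.99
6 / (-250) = -3 / 125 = -0.02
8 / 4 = 2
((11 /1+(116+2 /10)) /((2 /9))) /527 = 2862 /2635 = 1.09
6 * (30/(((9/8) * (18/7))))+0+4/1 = 596/9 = 66.22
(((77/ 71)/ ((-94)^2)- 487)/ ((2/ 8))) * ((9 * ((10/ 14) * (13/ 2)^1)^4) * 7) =-49083875254659375/ 860732432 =-57025706.75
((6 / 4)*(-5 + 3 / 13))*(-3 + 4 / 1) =-93 / 13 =-7.15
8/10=4/5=0.80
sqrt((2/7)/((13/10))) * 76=152 * sqrt(455)/91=35.63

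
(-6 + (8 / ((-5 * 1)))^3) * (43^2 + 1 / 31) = -14467568 / 775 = -18667.83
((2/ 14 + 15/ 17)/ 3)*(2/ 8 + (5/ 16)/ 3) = 61/ 504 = 0.12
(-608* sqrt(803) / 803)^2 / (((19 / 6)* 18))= 19456 / 2409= 8.08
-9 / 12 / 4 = -0.19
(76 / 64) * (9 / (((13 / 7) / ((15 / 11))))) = 17955 / 2288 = 7.85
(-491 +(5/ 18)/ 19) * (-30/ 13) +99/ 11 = 846254/ 741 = 1142.04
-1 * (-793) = 793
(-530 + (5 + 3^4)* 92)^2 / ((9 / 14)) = 84768326.22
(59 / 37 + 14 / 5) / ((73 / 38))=30894 / 13505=2.29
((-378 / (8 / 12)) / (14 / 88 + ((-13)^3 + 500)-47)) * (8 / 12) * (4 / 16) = 0.05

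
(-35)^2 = 1225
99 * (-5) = -495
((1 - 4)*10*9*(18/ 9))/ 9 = -60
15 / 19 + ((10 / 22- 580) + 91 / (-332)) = -40177739 / 69388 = -579.03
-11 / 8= -1.38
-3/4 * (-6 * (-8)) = -36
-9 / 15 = -3 / 5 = -0.60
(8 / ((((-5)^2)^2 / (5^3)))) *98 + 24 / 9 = 159.47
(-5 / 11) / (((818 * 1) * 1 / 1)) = -5 / 8998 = -0.00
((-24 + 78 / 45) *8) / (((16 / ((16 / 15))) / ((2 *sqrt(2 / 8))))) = -2672 / 225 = -11.88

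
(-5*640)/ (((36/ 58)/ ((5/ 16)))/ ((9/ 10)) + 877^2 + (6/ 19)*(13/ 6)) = -0.00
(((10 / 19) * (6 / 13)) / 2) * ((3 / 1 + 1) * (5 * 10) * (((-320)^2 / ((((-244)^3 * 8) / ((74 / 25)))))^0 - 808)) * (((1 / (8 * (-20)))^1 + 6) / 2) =-58043475 / 988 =-58748.46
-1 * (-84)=84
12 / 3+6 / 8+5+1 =43 / 4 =10.75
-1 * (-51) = 51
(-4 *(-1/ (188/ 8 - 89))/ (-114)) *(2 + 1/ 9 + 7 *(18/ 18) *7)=1840/ 67203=0.03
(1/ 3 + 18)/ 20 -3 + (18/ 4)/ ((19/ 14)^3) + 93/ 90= 102921/ 137180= 0.75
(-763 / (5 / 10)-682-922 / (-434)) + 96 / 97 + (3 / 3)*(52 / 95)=-4407916537 / 1999655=-2204.34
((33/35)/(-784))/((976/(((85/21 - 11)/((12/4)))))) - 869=-244367248477/281205120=-869.00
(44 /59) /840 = 11 /12390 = 0.00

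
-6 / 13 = -0.46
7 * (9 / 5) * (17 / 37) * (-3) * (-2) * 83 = 533358 / 185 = 2883.02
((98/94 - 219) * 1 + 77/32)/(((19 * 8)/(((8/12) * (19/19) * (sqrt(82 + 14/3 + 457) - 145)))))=115.04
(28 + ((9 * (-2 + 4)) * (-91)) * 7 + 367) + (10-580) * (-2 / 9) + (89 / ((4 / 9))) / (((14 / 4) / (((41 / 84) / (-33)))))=-141586843 / 12936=-10945.18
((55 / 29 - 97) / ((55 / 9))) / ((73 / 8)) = -198576 / 116435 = -1.71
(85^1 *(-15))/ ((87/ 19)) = -278.45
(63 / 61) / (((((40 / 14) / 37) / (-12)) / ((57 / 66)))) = -930069 / 6710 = -138.61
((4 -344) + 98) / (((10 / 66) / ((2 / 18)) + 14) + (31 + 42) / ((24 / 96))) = -0.79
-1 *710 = -710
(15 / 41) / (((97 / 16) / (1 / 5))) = 48 / 3977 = 0.01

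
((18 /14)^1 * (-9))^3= -531441 /343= -1549.39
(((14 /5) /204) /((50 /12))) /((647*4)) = 7 /5499500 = 0.00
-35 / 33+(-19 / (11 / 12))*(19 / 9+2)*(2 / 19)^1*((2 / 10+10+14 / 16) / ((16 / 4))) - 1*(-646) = 136423 / 220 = 620.10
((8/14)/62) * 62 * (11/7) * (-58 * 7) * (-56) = 20416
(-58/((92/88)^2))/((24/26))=-57.49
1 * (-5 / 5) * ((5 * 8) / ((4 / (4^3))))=-640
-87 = -87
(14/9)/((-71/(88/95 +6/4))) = -0.05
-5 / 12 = -0.42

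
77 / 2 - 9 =59 / 2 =29.50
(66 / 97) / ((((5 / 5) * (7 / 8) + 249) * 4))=132 / 193903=0.00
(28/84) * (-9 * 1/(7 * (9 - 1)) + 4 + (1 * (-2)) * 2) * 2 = -3/28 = -0.11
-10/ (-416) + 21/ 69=1571/ 4784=0.33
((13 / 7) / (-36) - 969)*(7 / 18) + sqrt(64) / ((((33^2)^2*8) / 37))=-3575346545 / 9487368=-376.85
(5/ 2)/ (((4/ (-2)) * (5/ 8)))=-2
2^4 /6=8 /3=2.67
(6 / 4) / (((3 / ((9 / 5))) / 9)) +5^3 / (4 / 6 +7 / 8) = 32997 / 370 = 89.18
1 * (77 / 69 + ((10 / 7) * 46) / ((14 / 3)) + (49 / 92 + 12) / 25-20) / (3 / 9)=-1454209 / 112700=-12.90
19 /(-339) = -19 /339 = -0.06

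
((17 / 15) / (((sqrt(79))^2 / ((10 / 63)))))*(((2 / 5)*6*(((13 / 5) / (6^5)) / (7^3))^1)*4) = 221 / 10370699325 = 0.00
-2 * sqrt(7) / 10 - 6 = -6 - sqrt(7) / 5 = -6.53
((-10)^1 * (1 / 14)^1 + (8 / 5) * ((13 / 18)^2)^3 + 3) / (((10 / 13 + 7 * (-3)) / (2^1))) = -4860828739 / 19567657620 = -0.25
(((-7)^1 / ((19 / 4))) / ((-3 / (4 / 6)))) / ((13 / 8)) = 448 / 2223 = 0.20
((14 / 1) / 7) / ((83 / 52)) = 104 / 83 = 1.25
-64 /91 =-0.70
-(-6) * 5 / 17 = 30 / 17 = 1.76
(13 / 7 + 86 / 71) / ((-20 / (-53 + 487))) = -9455 / 142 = -66.58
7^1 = 7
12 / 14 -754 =-753.14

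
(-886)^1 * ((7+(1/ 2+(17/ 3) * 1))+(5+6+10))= -90815/ 3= -30271.67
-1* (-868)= 868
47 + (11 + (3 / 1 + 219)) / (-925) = 43242 / 925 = 46.75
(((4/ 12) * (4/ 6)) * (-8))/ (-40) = 2/ 45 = 0.04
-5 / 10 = -1 / 2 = -0.50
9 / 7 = 1.29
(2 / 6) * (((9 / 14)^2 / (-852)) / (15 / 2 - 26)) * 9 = 81 / 1029784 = 0.00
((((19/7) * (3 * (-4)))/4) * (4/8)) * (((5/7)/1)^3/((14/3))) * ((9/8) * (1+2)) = -577125/537824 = -1.07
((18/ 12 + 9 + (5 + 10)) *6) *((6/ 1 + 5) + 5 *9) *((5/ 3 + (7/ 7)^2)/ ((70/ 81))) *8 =211507.20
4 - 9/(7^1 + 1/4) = 2.76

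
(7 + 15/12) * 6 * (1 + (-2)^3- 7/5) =-2079/5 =-415.80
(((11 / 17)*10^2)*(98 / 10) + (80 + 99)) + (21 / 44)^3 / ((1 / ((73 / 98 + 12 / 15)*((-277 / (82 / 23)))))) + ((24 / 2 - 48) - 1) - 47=850305850189 / 1187464960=716.07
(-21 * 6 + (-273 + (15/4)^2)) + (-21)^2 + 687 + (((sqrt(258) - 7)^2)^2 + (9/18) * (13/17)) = 39592441/272 - 8596 * sqrt(258) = 7488.24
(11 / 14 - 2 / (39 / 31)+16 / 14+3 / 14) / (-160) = -151 / 43680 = -0.00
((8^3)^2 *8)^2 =4398046511104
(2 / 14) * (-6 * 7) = -6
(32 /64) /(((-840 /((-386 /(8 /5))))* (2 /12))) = 193 /224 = 0.86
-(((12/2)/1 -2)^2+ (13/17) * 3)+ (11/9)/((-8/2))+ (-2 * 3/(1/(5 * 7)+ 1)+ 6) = -11281/612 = -18.43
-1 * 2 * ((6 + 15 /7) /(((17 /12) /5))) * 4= -27360 /119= -229.92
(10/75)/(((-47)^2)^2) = 0.00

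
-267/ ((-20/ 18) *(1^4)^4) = 2403/ 10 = 240.30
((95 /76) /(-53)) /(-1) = 5 /212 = 0.02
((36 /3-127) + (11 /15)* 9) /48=-271 /120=-2.26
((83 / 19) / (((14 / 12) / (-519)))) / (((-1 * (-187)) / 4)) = -1033848 / 24871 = -41.57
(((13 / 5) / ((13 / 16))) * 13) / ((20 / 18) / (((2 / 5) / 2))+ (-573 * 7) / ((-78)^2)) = 1265472 / 148945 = 8.50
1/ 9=0.11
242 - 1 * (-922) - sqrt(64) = 1156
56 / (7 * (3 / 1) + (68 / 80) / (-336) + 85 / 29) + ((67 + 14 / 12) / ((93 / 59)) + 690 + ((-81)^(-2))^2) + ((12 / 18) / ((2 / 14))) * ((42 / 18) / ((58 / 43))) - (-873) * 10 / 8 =1324515458875972486855 / 721842735496337892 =1834.91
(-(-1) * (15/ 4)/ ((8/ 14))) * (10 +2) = 315/ 4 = 78.75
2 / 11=0.18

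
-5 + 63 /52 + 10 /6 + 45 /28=-281 /546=-0.51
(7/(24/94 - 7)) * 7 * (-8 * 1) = 18424/317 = 58.12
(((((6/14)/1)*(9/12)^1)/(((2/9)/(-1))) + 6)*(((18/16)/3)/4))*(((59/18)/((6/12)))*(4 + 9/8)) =205615/14336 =14.34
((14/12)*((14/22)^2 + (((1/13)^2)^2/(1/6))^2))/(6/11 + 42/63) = 55959133559/143568606896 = 0.39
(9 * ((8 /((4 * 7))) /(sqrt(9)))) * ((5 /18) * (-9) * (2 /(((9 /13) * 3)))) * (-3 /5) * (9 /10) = 39 /35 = 1.11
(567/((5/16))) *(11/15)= 33264/25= 1330.56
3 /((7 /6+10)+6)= 18 /103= 0.17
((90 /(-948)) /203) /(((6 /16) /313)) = -6260 /16037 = -0.39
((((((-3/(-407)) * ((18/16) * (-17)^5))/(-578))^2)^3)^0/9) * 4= 4/9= 0.44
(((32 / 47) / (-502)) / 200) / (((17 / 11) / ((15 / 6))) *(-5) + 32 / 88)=11 / 4423875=0.00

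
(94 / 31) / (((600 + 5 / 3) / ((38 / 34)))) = 0.01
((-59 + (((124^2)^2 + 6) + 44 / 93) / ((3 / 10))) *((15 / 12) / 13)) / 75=219871869239 / 217620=1010347.71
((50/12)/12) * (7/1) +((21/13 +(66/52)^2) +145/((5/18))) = 6420529/12168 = 527.66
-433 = -433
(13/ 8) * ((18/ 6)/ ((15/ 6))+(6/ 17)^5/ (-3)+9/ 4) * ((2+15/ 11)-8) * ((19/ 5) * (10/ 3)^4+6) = -742277038139/ 60135120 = -12343.49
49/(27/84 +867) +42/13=1037806/315705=3.29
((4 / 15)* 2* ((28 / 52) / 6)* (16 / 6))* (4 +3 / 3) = 224 / 351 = 0.64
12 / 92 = 3 / 23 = 0.13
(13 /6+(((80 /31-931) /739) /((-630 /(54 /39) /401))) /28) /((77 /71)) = 137151966143 /67419812460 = 2.03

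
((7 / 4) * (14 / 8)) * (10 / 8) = 245 / 64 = 3.83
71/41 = 1.73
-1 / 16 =-0.06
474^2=224676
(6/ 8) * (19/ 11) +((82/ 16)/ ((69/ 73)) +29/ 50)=1107769/ 151800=7.30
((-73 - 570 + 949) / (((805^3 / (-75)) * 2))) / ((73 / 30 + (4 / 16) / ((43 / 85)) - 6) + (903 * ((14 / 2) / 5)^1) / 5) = -1184220 / 13446315555281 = -0.00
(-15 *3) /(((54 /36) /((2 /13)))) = -60 /13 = -4.62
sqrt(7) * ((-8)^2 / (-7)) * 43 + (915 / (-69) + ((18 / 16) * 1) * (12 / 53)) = -2752 * sqrt(7) / 7 - 31709 / 2438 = -1053.16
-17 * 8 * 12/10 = -816/5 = -163.20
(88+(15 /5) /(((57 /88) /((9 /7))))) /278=6248 /18487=0.34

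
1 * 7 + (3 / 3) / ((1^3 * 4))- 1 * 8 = -0.75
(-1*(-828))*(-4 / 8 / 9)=-46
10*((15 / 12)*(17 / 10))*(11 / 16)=935 / 64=14.61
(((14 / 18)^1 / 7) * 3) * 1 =1 / 3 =0.33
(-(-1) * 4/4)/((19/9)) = 9/19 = 0.47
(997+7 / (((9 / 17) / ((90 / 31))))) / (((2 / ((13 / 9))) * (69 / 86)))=5980741 / 6417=932.02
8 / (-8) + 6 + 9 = 14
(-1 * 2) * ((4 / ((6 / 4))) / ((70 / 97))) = -776 / 105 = -7.39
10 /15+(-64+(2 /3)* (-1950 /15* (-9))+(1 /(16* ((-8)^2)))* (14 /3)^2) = 1651249 /2304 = 716.69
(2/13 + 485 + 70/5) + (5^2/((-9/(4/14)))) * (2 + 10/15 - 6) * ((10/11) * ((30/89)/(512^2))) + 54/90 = 32825600907637/65683537920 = 499.75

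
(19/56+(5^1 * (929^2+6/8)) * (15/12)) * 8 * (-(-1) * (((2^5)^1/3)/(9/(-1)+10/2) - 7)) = -5839916209/14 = -417136872.07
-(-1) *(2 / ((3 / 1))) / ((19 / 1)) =0.04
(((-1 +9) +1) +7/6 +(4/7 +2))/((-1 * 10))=-107/84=-1.27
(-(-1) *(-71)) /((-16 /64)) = 284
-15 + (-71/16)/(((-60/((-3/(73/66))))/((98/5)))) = -552807/29200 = -18.93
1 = 1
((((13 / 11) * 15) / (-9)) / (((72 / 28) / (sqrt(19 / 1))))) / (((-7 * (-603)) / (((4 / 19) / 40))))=-13 * sqrt(19) / 13610916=-0.00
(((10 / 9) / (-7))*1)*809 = -128.41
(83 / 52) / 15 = 83 / 780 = 0.11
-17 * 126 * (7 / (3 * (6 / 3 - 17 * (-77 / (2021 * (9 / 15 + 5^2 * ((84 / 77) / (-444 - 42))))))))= -24474621234 / 15625361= -1566.34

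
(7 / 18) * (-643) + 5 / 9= -499 / 2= -249.50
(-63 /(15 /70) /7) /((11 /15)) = -630 /11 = -57.27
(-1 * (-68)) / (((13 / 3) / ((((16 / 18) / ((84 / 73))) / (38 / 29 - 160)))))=-143956 / 1884519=-0.08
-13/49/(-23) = 0.01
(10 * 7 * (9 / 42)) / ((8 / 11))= 165 / 8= 20.62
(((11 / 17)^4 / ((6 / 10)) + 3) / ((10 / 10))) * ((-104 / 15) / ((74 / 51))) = -42894488 / 2726715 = -15.73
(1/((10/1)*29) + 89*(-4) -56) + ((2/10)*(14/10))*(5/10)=-298596/725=-411.86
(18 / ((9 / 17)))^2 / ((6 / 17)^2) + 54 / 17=1420343 / 153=9283.29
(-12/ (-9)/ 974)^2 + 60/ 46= 64035722/ 49093983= 1.30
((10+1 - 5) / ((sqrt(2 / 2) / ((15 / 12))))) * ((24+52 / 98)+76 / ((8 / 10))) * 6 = 263565 / 49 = 5378.88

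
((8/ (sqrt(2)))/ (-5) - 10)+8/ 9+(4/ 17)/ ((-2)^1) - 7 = -2483/ 153 - 4 * sqrt(2)/ 5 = -17.36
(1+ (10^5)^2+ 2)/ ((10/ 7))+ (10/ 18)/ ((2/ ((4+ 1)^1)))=315000000157/ 45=7000000003.49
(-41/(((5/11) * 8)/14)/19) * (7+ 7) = -22099/190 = -116.31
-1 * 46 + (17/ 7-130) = -1215/ 7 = -173.57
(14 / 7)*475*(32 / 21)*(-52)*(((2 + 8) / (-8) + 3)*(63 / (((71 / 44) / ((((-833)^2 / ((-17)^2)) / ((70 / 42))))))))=-526056410880 / 71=-7409245223.66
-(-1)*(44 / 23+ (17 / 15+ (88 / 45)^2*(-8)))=-1283011 / 46575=-27.55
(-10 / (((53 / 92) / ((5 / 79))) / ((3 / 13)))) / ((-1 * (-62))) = -6900 / 1687361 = -0.00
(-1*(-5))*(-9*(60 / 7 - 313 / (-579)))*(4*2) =-4431720 / 1351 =-3280.33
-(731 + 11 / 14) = -10245 / 14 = -731.79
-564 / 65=-8.68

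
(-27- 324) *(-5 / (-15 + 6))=-195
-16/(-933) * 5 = 80/933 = 0.09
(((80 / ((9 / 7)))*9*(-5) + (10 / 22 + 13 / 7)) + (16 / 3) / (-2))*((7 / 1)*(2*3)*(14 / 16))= -2264087 / 22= -102913.05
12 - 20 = -8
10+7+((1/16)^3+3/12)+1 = 74753/4096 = 18.25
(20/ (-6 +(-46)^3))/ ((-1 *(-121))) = -0.00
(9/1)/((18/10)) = 5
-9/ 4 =-2.25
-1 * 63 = -63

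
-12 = -12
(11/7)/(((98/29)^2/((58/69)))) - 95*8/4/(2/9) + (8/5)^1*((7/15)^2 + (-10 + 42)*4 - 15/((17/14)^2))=-167409812362789/251361290250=-666.01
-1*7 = -7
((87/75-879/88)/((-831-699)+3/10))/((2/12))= 19423/560890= 0.03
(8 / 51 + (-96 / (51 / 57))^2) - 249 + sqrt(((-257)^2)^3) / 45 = 5052135092 / 13005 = 388476.36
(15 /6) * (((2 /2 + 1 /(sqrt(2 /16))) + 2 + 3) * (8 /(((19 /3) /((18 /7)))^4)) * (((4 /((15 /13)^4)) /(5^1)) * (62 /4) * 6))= 8922701339136 * sqrt(2) /195562950625 + 26768104017408 /195562950625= 201.40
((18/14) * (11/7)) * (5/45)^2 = 11/441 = 0.02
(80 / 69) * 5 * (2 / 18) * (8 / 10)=320 / 621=0.52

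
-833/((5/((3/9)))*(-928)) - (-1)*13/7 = 1.92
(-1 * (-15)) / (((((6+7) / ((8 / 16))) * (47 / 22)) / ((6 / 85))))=198 / 10387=0.02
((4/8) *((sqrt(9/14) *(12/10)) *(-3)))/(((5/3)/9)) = -7.79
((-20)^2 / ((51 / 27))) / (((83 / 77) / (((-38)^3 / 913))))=-1382774400 / 117113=-11807.18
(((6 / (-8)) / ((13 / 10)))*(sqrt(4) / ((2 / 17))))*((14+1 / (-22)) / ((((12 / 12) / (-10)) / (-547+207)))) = -66542250 / 143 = -465330.42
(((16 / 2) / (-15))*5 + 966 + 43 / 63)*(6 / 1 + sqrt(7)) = 60733*sqrt(7) / 63 + 121466 / 21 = 8334.64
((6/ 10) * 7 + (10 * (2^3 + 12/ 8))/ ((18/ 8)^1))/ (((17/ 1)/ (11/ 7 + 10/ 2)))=96094/ 5355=17.94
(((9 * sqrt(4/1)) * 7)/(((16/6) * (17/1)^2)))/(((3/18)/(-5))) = -2835/578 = -4.90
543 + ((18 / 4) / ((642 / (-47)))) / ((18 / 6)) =232357 / 428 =542.89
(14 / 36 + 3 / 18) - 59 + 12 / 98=-25720 / 441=-58.32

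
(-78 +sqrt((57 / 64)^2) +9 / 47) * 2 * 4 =-231369 / 376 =-615.34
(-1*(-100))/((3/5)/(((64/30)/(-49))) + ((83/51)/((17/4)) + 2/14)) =-19420800/2574317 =-7.54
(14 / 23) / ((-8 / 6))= -21 / 46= -0.46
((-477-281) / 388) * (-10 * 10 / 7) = 18950 / 679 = 27.91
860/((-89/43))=-415.51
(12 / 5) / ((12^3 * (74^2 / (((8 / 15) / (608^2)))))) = 1 / 2732778086400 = 0.00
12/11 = 1.09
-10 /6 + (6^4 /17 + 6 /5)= 19321 /255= 75.77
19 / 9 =2.11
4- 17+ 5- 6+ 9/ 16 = -215/ 16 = -13.44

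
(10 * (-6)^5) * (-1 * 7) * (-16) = -8709120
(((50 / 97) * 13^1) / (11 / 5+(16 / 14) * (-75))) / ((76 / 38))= -11375 / 283531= -0.04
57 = 57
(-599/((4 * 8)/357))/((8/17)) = -3635331/256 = -14200.51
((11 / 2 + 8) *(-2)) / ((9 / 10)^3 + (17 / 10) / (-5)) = -27000 / 389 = -69.41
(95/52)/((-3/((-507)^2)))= -626145/4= -156536.25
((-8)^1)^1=-8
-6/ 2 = -3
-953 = -953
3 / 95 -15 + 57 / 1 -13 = 2758 / 95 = 29.03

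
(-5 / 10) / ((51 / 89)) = -89 / 102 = -0.87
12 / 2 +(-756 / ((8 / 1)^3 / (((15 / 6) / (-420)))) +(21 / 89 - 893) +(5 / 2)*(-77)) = -1079.26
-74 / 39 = -1.90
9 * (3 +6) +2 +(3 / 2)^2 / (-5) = 1651 / 20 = 82.55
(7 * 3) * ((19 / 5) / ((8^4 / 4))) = 0.08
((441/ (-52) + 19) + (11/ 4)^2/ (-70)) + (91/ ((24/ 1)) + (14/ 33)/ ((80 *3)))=20475121/ 1441440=14.20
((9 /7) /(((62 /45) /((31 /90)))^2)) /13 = 9 /1456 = 0.01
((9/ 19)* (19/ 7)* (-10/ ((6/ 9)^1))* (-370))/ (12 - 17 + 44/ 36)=-224775/ 119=-1888.87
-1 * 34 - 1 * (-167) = 133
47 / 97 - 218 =-217.52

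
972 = 972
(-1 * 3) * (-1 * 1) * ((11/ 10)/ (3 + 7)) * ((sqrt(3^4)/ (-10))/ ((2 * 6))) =-99/ 4000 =-0.02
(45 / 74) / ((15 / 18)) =27 / 37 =0.73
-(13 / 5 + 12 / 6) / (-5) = 0.92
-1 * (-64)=64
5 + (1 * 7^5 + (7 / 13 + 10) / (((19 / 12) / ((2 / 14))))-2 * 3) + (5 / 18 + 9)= 523354667 / 31122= 16816.23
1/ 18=0.06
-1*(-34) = 34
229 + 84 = 313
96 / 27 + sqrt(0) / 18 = 32 / 9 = 3.56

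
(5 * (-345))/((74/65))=-112125/74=-1515.20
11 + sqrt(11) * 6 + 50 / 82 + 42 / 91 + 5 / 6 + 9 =6 * sqrt(11) + 70051 / 3198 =41.80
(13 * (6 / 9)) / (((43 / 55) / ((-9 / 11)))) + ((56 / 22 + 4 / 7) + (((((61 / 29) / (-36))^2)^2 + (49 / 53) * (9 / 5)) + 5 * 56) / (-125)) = -8.21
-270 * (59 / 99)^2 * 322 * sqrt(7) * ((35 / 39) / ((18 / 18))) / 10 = -39230870 * sqrt(7) / 14157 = -7331.72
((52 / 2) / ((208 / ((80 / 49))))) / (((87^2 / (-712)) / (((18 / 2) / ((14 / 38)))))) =-135280 / 288463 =-0.47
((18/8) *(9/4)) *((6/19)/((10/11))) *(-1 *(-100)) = 13365/76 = 175.86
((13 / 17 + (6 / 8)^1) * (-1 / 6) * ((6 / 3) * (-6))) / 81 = 0.04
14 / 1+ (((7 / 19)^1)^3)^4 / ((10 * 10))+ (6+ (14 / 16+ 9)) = 13224556669102886377 / 442662983813232200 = 29.88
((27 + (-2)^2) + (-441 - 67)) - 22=-499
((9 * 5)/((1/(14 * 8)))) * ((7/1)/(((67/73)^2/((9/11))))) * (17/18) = 1598060520/49379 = 32363.16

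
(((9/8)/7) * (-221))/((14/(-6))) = 5967/392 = 15.22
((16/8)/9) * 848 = 1696/9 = 188.44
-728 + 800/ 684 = -124288/ 171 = -726.83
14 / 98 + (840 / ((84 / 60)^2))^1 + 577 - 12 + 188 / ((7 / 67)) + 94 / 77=2794.36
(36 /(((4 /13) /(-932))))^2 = 11890593936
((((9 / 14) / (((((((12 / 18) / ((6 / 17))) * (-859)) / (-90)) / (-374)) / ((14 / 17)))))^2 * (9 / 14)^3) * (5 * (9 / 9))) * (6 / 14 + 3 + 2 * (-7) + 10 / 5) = -703168187535000 / 512007509209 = -1373.36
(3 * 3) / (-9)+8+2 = 9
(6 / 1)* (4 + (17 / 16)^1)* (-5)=-1215 / 8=-151.88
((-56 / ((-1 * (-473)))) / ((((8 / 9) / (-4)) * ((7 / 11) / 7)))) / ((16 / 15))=945 / 172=5.49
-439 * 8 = -3512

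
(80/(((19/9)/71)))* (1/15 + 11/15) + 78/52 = 81849/38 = 2153.92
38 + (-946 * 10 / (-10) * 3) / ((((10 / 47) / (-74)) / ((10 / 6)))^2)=2860818580 / 3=953606193.33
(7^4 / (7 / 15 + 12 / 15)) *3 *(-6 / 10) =-64827 / 19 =-3411.95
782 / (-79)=-9.90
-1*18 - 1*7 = -25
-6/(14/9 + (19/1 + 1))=-27/97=-0.28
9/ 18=1/ 2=0.50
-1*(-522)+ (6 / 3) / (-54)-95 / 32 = 448411 / 864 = 518.99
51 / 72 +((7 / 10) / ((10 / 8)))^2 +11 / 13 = 364277 / 195000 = 1.87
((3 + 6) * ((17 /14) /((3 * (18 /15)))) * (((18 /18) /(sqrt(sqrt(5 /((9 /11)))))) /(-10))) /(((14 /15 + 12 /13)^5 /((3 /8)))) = -2875896343125 * sqrt(3) * 55^(3 /4) /30634694363908096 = -0.00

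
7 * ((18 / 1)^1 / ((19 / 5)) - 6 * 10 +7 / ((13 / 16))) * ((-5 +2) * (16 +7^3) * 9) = 781779222 / 247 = 3165098.06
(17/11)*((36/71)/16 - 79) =-381259/3124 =-122.04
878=878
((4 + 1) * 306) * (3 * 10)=45900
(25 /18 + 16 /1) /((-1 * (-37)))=313 /666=0.47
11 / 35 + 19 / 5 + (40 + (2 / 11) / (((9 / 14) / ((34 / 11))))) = 1714736 / 38115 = 44.99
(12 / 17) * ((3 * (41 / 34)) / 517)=738 / 149413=0.00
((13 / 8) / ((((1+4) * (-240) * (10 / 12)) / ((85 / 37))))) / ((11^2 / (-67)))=14807 / 7163200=0.00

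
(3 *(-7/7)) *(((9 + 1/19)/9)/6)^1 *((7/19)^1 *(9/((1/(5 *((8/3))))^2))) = -963200/3249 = -296.46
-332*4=-1328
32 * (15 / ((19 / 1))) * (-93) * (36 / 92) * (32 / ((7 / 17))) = -218557440 / 3059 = -71447.35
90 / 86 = 45 / 43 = 1.05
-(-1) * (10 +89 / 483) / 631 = 4919 / 304773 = 0.02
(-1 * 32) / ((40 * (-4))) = 1 / 5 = 0.20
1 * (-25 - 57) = -82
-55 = -55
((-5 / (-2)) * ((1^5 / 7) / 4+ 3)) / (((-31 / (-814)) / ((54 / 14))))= 768.65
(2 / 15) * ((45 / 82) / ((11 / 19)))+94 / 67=46213 / 30217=1.53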